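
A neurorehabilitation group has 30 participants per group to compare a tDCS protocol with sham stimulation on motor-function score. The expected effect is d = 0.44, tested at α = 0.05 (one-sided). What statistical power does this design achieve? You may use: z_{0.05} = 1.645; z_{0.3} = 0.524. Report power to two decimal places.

power ≈ 0.52

For two equal groups, power = Φ(d·√(n/2) − z_{α}).
d·√(n/2) = 0.44 × √(30/2) = 0.44 × 3.873 = 1.704.
z_β = 1.704 − 1.645 = 0.059.
Power = Φ(0.059) = 0.524.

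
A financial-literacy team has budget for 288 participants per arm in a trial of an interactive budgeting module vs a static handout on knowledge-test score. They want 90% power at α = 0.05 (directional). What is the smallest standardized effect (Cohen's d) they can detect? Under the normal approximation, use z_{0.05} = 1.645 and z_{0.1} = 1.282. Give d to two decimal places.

For two independent groups of n = 288 each: d_min = (z_{α} + z_β)·√(2/n).
z-sum = 1.645 + 1.282 = 2.927.
d_min = 2.927 × √(2/288) = 2.927 × 0.0833 = 0.244.

d_min ≈ 0.24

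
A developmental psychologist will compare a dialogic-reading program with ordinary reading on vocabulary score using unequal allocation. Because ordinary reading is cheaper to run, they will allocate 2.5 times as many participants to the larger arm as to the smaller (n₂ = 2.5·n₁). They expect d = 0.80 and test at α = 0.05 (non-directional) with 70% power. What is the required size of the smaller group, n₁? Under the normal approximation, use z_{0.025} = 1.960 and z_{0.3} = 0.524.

n₁ = 14

With allocation ratio k = n₂/n₁ = 2.5, Var(x̄₁−x̄₂) = σ²(1/n₁ + 1/(k·n₁)) = σ²·(k+1)/(k·n₁).
So n₁ = (1 + 1/k)·((z_{α/2} + z_β)/d)² = 1.400 × (2.484/0.80)².
n₁ = 1.400 × 9.64 = 13.5.
Round up: n₁ = 14, giving n₂ = 2.5 × 14 = 35.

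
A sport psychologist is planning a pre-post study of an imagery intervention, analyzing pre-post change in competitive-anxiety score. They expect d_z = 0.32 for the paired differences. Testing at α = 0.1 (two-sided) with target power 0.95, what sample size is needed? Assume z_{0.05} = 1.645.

For a paired (one-sample on differences) test: n = ((z_{α/2} + z_β) / d)².
z_{α/2} + z_β = 1.645 + 1.645 = 3.290.
n = (3.290 / 0.32)² = 10.281² = 105.70.
Round up.

n = 106 pairs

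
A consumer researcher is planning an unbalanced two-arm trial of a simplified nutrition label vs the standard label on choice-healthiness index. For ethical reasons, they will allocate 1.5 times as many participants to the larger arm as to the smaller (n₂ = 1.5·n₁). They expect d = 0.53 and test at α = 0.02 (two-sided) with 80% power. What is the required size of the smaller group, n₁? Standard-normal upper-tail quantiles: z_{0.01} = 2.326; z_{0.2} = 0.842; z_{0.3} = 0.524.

n₁ = 60

With allocation ratio k = n₂/n₁ = 1.5, Var(x̄₁−x̄₂) = σ²(1/n₁ + 1/(k·n₁)) = σ²·(k+1)/(k·n₁).
So n₁ = (1 + 1/k)·((z_{α/2} + z_β)/d)² = 1.667 × (3.168/0.53)².
n₁ = 1.667 × 35.73 = 59.5.
Round up: n₁ = 60, giving n₂ = 1.5 × 60 = 90.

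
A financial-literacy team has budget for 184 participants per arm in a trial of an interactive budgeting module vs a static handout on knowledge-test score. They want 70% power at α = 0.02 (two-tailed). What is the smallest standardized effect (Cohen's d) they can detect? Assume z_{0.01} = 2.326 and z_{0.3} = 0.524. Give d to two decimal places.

d_min ≈ 0.30

For two independent groups of n = 184 each: d_min = (z_{α/2} + z_β)·√(2/n).
z-sum = 2.326 + 0.524 = 2.850.
d_min = 2.850 × √(2/184) = 2.850 × 0.1043 = 0.297.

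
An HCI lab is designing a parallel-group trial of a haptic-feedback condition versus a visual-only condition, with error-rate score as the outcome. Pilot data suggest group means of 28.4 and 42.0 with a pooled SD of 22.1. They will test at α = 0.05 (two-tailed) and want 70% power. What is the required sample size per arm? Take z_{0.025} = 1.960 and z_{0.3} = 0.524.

n = 33 per group

Cohen's d = |M₁ − M₂| / SD_pooled = |28.4 − 42.0| / 22.1 = 13.6 / 22.1 = 0.615.
For two independent groups with equal n: n = 2·((z_{α/2} + z_β) / d)².
z_{α/2} + z_β = 1.960 + 0.524 = 2.484.
n = 2 × (2.484 / 0.615)² = 2 × 4.039² = 2 × 16.31 = 32.6.
Round up to the next whole participant.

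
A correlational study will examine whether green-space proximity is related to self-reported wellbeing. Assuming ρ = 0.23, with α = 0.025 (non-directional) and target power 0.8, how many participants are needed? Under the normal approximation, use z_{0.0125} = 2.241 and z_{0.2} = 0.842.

n = 177

Fisher's z: C = ½·ln((1+r)/(1−r)) = ½·ln(1.5974) = 0.2342.
n = ((z_{α/2} + z_β)/C)² + 3.
(2.241 + 0.842) / 0.2342 = 3.083 / 0.2342 = 13.164.
n = 13.164² + 3 = 173.29 + 3 = 176.3.
Round up.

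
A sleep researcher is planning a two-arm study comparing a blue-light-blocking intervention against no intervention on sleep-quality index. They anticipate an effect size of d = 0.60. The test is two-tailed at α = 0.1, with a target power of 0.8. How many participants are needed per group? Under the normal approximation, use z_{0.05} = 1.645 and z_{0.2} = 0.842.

For two independent groups with equal n: n = 2·((z_{α/2} + z_β) / d)².
z_{α/2} + z_β = 1.645 + 0.842 = 2.487.
n = 2 × (2.487 / 0.60)² = 2 × 4.145² = 2 × 17.18 = 34.4.
Round up to the next whole participant.

n = 35 per group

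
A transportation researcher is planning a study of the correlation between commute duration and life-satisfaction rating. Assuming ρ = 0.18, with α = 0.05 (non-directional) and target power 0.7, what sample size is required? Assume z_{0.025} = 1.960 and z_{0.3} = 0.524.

Fisher's z: C = ½·ln((1+r)/(1−r)) = ½·ln(1.4390) = 0.1820.
n = ((z_{α/2} + z_β)/C)² + 3.
(1.960 + 0.524) / 0.1820 = 2.484 / 0.1820 = 13.648.
n = 13.648² + 3 = 186.28 + 3 = 189.3.
Round up.

n = 190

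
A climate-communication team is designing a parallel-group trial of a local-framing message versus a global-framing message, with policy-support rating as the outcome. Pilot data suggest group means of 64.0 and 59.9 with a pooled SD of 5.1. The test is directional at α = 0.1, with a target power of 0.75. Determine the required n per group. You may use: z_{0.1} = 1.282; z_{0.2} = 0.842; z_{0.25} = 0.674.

Cohen's d = |M₁ − M₂| / SD_pooled = |64.0 − 59.9| / 5.1 = 4.1 / 5.1 = 0.804.
For two independent groups with equal n: n = 2·((z_{α} + z_β) / d)².
z_{α} + z_β = 1.282 + 0.674 = 1.956.
n = 2 × (1.956 / 0.804)² = 2 × 2.433² = 2 × 5.92 = 11.8.
Round up to the next whole participant.

n = 12 per group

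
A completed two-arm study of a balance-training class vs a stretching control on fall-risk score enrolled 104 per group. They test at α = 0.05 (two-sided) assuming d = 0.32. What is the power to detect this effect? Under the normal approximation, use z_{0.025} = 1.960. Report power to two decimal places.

power ≈ 0.64

For two equal groups, power = Φ(d·√(n/2) − z_{α/2}).
d·√(n/2) = 0.32 × √(104/2) = 0.32 × 7.211 = 2.308.
z_β = 2.308 − 1.960 = 0.348.
Power = Φ(0.348) = 0.636.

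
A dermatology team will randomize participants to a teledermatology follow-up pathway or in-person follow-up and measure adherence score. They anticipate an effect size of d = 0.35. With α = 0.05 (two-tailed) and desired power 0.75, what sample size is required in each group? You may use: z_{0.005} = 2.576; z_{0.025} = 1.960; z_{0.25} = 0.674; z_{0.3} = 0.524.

For two independent groups with equal n: n = 2·((z_{α/2} + z_β) / d)².
z_{α/2} + z_β = 1.960 + 0.674 = 2.634.
n = 2 × (2.634 / 0.35)² = 2 × 7.526² = 2 × 56.64 = 113.3.
Round up to the next whole participant.

n = 114 per group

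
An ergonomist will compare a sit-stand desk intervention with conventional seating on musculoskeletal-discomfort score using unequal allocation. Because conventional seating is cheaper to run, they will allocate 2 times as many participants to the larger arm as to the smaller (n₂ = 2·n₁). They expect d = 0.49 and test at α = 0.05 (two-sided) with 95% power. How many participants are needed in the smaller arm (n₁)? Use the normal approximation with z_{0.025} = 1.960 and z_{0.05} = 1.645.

With allocation ratio k = n₂/n₁ = 2, Var(x̄₁−x̄₂) = σ²(1/n₁ + 1/(k·n₁)) = σ²·(k+1)/(k·n₁).
So n₁ = (1 + 1/k)·((z_{α/2} + z_β)/d)² = 1.500 × (3.605/0.49)².
n₁ = 1.500 × 54.13 = 81.2.
Round up: n₁ = 82, giving n₂ = 2 × 82 = 164.

n₁ = 82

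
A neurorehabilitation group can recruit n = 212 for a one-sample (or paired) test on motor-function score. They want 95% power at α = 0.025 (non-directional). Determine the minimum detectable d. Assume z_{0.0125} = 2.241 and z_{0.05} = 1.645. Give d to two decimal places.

For a single sample (or paired design) of n = 212: d_min = (z_{α/2} + z_β)/√n.
z-sum = 2.241 + 1.645 = 3.886.
d_min = 3.886 / √212 = 3.886 / 14.560 = 0.267.

d_min ≈ 0.27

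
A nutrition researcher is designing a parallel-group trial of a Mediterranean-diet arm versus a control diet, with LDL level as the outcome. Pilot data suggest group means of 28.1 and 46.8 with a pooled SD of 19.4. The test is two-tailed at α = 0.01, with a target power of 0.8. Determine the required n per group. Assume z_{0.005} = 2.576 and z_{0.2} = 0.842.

Cohen's d = |M₁ − M₂| / SD_pooled = |28.1 − 46.8| / 19.4 = 18.7 / 19.4 = 0.964.
For two independent groups with equal n: n = 2·((z_{α/2} + z_β) / d)².
z_{α/2} + z_β = 2.576 + 0.842 = 3.418.
n = 2 × (3.418 / 0.964)² = 2 × 3.546² = 2 × 12.57 = 25.1.
Round up to the next whole participant.

n = 26 per group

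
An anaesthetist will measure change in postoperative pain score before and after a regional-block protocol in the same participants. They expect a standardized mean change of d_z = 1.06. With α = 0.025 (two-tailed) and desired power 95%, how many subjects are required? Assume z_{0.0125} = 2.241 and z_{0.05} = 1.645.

For a paired (one-sample on differences) test: n = ((z_{α/2} + z_β) / d)².
z_{α/2} + z_β = 2.241 + 1.645 = 3.886.
n = (3.886 / 1.06)² = 3.666² = 13.44.
Round up.

n = 14 pairs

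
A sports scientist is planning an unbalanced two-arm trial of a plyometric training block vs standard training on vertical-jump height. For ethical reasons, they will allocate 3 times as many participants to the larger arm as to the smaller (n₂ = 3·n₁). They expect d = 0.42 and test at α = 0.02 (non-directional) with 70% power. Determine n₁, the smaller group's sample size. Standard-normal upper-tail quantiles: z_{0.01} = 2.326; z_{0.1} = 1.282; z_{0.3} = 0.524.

With allocation ratio k = n₂/n₁ = 3, Var(x̄₁−x̄₂) = σ²(1/n₁ + 1/(k·n₁)) = σ²·(k+1)/(k·n₁).
So n₁ = (1 + 1/k)·((z_{α/2} + z_β)/d)² = 1.333 × (2.850/0.42)².
n₁ = 1.333 × 46.05 = 61.4.
Round up: n₁ = 62, giving n₂ = 3 × 62 = 186.

n₁ = 62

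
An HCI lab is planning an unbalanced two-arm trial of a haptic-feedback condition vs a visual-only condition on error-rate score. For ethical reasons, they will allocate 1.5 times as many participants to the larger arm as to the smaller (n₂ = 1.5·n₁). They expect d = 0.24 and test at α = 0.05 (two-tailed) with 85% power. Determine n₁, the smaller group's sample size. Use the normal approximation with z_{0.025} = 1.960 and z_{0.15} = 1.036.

With allocation ratio k = n₂/n₁ = 1.5, Var(x̄₁−x̄₂) = σ²(1/n₁ + 1/(k·n₁)) = σ²·(k+1)/(k·n₁).
So n₁ = (1 + 1/k)·((z_{α/2} + z_β)/d)² = 1.667 × (2.996/0.24)².
n₁ = 1.667 × 155.83 = 259.7.
Round up: n₁ = 260, giving n₂ = 1.5 × 260 = 390.

n₁ = 260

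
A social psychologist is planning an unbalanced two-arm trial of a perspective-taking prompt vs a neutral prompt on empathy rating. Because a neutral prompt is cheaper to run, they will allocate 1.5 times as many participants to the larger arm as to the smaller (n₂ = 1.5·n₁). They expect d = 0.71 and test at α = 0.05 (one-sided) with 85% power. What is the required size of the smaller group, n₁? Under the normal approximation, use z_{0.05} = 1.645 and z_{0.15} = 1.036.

n₁ = 24

With allocation ratio k = n₂/n₁ = 1.5, Var(x̄₁−x̄₂) = σ²(1/n₁ + 1/(k·n₁)) = σ²·(k+1)/(k·n₁).
So n₁ = (1 + 1/k)·((z_{α} + z_β)/d)² = 1.667 × (2.681/0.71)².
n₁ = 1.667 × 14.26 = 23.8.
Round up: n₁ = 24, giving n₂ = 1.5 × 24 = 36.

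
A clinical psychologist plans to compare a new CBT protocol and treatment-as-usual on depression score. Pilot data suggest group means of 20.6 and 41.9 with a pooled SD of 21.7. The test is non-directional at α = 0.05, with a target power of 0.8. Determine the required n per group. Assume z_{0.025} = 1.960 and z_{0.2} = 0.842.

Cohen's d = |M₁ − M₂| / SD_pooled = |20.6 − 41.9| / 21.7 = 21.3 / 21.7 = 0.982.
For two independent groups with equal n: n = 2·((z_{α/2} + z_β) / d)².
z_{α/2} + z_β = 1.960 + 0.842 = 2.802.
n = 2 × (2.802 / 0.982)² = 2 × 2.853² = 2 × 8.14 = 16.3.
Round up to the next whole participant.

n = 17 per group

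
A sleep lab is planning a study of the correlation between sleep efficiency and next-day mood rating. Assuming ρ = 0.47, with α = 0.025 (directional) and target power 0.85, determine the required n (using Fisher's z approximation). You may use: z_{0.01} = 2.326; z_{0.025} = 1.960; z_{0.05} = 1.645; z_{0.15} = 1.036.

n = 38

Fisher's z: C = ½·ln((1+r)/(1−r)) = ½·ln(2.7736) = 0.5101.
n = ((z_{α} + z_β)/C)² + 3.
(1.960 + 1.036) / 0.5101 = 2.996 / 0.5101 = 5.873.
n = 5.873² + 3 = 34.50 + 3 = 37.5.
Round up.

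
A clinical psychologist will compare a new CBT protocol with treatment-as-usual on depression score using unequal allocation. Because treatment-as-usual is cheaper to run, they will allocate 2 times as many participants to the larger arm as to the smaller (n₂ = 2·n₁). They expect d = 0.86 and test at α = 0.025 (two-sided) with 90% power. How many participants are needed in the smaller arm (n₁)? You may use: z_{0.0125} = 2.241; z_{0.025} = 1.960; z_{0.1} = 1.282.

With allocation ratio k = n₂/n₁ = 2, Var(x̄₁−x̄₂) = σ²(1/n₁ + 1/(k·n₁)) = σ²·(k+1)/(k·n₁).
So n₁ = (1 + 1/k)·((z_{α/2} + z_β)/d)² = 1.500 × (3.523/0.86)².
n₁ = 1.500 × 16.78 = 25.2.
Round up: n₁ = 26, giving n₂ = 2 × 26 = 52.

n₁ = 26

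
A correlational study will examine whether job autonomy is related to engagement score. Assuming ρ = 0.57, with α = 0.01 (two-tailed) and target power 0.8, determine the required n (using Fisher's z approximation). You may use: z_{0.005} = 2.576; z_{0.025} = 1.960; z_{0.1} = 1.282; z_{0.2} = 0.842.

Fisher's z: C = ½·ln((1+r)/(1−r)) = ½·ln(3.6512) = 0.6475.
n = ((z_{α/2} + z_β)/C)² + 3.
(2.576 + 0.842) / 0.6475 = 3.418 / 0.6475 = 5.279.
n = 5.279² + 3 = 27.87 + 3 = 30.9.
Round up.

n = 31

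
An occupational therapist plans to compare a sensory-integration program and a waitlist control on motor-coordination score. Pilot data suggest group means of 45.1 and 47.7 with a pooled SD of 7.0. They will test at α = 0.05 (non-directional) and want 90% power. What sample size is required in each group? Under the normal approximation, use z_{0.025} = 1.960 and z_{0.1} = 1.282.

n = 153 per group

Cohen's d = |M₁ − M₂| / SD_pooled = |45.1 − 47.7| / 7.0 = 2.6 / 7.0 = 0.371.
For two independent groups with equal n: n = 2·((z_{α/2} + z_β) / d)².
z_{α/2} + z_β = 1.960 + 1.282 = 3.242.
n = 2 × (3.242 / 0.371)² = 2 × 8.739² = 2 × 76.36 = 152.7.
Round up to the next whole participant.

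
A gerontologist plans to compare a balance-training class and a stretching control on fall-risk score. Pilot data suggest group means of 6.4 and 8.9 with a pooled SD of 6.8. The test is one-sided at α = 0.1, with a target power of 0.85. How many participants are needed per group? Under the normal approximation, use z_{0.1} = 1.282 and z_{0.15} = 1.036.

Cohen's d = |M₁ − M₂| / SD_pooled = |6.4 − 8.9| / 6.8 = 2.5 / 6.8 = 0.368.
For two independent groups with equal n: n = 2·((z_{α} + z_β) / d)².
z_{α} + z_β = 1.282 + 1.036 = 2.318.
n = 2 × (2.318 / 0.368)² = 2 × 6.299² = 2 × 39.68 = 79.4.
Round up to the next whole participant.

n = 80 per group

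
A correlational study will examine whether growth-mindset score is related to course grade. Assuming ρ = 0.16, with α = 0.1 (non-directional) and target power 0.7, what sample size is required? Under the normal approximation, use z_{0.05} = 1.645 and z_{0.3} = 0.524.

Fisher's z: C = ½·ln((1+r)/(1−r)) = ½·ln(1.3810) = 0.1614.
n = ((z_{α/2} + z_β)/C)² + 3.
(1.645 + 0.524) / 0.1614 = 2.169 / 0.1614 = 13.439.
n = 13.439² + 3 = 180.60 + 3 = 183.6.
Round up.

n = 184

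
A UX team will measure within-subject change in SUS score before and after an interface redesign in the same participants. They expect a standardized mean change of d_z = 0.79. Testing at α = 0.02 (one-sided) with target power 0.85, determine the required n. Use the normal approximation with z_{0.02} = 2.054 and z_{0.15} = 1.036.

For a paired (one-sample on differences) test: n = ((z_{α} + z_β) / d)².
z_{α} + z_β = 2.054 + 1.036 = 3.090.
n = (3.090 / 0.79)² = 3.911² = 15.30.
Round up.

n = 16 pairs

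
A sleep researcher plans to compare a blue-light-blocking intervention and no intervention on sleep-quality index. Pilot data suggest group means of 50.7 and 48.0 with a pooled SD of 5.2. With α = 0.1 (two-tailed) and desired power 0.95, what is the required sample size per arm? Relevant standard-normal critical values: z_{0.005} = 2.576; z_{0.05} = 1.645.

Cohen's d = |M₁ − M₂| / SD_pooled = |50.7 − 48.0| / 5.2 = 2.7 / 5.2 = 0.519.
For two independent groups with equal n: n = 2·((z_{α/2} + z_β) / d)².
z_{α/2} + z_β = 1.645 + 1.645 = 3.290.
n = 2 × (3.290 / 0.519)² = 2 × 6.339² = 2 × 40.18 = 80.4.
Round up to the next whole participant.

n = 81 per group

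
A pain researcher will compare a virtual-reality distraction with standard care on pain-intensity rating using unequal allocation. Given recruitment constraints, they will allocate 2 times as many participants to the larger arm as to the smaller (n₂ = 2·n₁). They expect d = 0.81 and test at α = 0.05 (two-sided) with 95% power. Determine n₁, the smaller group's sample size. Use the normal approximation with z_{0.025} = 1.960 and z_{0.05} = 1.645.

n₁ = 30

With allocation ratio k = n₂/n₁ = 2, Var(x̄₁−x̄₂) = σ²(1/n₁ + 1/(k·n₁)) = σ²·(k+1)/(k·n₁).
So n₁ = (1 + 1/k)·((z_{α/2} + z_β)/d)² = 1.500 × (3.605/0.81)².
n₁ = 1.500 × 19.81 = 29.7.
Round up: n₁ = 30, giving n₂ = 2 × 30 = 60.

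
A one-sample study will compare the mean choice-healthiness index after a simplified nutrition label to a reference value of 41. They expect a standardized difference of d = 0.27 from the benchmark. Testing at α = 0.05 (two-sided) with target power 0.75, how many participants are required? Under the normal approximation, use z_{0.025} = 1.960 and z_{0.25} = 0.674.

n = 96

For a one-sample test: n = ((z_{α/2} + z_β) / d)².
z_{α/2} + z_β = 1.960 + 0.674 = 2.634.
n = (2.634 / 0.27)² = 9.756² = 95.17.
Round up.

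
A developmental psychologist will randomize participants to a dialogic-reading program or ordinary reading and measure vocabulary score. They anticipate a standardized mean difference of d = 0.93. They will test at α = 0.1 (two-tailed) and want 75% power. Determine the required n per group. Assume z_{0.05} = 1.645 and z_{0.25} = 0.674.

n = 13 per group

For two independent groups with equal n: n = 2·((z_{α/2} + z_β) / d)².
z_{α/2} + z_β = 1.645 + 0.674 = 2.319.
n = 2 × (2.319 / 0.93)² = 2 × 2.494² = 2 × 6.22 = 12.4.
Round up to the next whole participant.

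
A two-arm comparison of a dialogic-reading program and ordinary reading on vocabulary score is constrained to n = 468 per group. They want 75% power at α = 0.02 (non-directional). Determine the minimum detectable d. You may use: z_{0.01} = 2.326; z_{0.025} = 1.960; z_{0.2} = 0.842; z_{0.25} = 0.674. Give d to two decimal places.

For two independent groups of n = 468 each: d_min = (z_{α/2} + z_β)·√(2/n).
z-sum = 2.326 + 0.674 = 3.000.
d_min = 3.000 × √(2/468) = 3.000 × 0.0654 = 0.196.

d_min ≈ 0.20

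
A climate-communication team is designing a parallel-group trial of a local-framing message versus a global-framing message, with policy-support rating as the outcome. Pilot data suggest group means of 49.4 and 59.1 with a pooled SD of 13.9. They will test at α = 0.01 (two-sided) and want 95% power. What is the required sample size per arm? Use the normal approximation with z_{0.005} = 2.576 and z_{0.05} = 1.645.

Cohen's d = |M₁ − M₂| / SD_pooled = |49.4 − 59.1| / 13.9 = 9.7 / 13.9 = 0.698.
For two independent groups with equal n: n = 2·((z_{α/2} + z_β) / d)².
z_{α/2} + z_β = 2.576 + 1.645 = 4.221.
n = 2 × (4.221 / 0.698)² = 2 × 6.047² = 2 × 36.57 = 73.1.
Round up to the next whole participant.

n = 74 per group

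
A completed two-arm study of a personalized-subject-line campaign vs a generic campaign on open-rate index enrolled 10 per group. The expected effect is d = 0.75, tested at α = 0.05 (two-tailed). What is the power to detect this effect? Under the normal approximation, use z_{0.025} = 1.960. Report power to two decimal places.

For two equal groups, power = Φ(d·√(n/2) − z_{α/2}).
d·√(n/2) = 0.75 × √(10/2) = 0.75 × 2.236 = 1.677.
z_β = 1.677 − 1.960 = -0.283.
Power = Φ(-0.283) = 0.389.

power ≈ 0.39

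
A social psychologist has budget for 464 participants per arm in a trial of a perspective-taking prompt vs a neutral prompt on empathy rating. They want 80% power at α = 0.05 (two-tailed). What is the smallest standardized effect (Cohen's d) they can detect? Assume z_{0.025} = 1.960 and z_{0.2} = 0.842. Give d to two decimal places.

d_min ≈ 0.18

For two independent groups of n = 464 each: d_min = (z_{α/2} + z_β)·√(2/n).
z-sum = 1.960 + 0.842 = 2.802.
d_min = 2.802 × √(2/464) = 2.802 × 0.0657 = 0.184.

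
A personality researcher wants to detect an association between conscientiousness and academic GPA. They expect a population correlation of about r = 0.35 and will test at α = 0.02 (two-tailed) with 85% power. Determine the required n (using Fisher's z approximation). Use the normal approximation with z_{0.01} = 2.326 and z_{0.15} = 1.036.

Fisher's z: C = ½·ln((1+r)/(1−r)) = ½·ln(2.0769) = 0.3654.
n = ((z_{α/2} + z_β)/C)² + 3.
(2.326 + 1.036) / 0.3654 = 3.362 / 0.3654 = 9.201.
n = 9.201² + 3 = 84.66 + 3 = 87.7.
Round up.

n = 88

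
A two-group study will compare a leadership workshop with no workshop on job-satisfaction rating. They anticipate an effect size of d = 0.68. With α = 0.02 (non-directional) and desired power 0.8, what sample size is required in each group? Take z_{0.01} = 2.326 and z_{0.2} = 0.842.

For two independent groups with equal n: n = 2·((z_{α/2} + z_β) / d)².
z_{α/2} + z_β = 2.326 + 0.842 = 3.168.
n = 2 × (3.168 / 0.68)² = 2 × 4.659² = 2 × 21.70 = 43.4.
Round up to the next whole participant.

n = 44 per group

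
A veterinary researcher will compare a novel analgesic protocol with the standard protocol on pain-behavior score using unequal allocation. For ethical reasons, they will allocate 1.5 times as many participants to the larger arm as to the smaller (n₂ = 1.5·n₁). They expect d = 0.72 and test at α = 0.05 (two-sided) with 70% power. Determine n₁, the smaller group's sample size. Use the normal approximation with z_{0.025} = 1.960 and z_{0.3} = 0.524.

n₁ = 20

With allocation ratio k = n₂/n₁ = 1.5, Var(x̄₁−x̄₂) = σ²(1/n₁ + 1/(k·n₁)) = σ²·(k+1)/(k·n₁).
So n₁ = (1 + 1/k)·((z_{α/2} + z_β)/d)² = 1.667 × (2.484/0.72)².
n₁ = 1.667 × 11.90 = 19.8.
Round up: n₁ = 20, giving n₂ = 1.5 × 20 = 30.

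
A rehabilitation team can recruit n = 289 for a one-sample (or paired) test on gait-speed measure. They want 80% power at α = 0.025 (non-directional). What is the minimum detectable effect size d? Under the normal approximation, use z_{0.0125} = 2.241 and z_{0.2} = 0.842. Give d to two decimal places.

For a single sample (or paired design) of n = 289: d_min = (z_{α/2} + z_β)/√n.
z-sum = 2.241 + 0.842 = 3.083.
d_min = 3.083 / √289 = 3.083 / 17.000 = 0.181.

d_min ≈ 0.18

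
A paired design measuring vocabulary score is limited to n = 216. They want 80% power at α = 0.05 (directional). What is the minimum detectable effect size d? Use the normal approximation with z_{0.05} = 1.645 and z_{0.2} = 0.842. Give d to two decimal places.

d_min ≈ 0.17

For a single sample (or paired design) of n = 216: d_min = (z_{α} + z_β)/√n.
z-sum = 1.645 + 0.842 = 2.487.
d_min = 2.487 / √216 = 2.487 / 14.697 = 0.169.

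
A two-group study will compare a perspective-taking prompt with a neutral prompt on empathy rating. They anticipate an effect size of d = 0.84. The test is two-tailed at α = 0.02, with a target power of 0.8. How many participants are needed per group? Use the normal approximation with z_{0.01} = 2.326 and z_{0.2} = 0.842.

For two independent groups with equal n: n = 2·((z_{α/2} + z_β) / d)².
z_{α/2} + z_β = 2.326 + 0.842 = 3.168.
n = 2 × (3.168 / 0.84)² = 2 × 3.771² = 2 × 14.22 = 28.4.
Round up to the next whole participant.

n = 29 per group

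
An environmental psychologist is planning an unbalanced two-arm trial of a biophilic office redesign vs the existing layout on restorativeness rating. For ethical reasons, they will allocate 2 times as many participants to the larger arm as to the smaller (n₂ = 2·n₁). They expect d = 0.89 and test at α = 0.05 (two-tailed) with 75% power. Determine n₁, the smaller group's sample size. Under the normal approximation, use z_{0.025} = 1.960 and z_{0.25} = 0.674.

With allocation ratio k = n₂/n₁ = 2, Var(x̄₁−x̄₂) = σ²(1/n₁ + 1/(k·n₁)) = σ²·(k+1)/(k·n₁).
So n₁ = (1 + 1/k)·((z_{α/2} + z_β)/d)² = 1.500 × (2.634/0.89)².
n₁ = 1.500 × 8.76 = 13.1.
Round up: n₁ = 14, giving n₂ = 2 × 14 = 28.

n₁ = 14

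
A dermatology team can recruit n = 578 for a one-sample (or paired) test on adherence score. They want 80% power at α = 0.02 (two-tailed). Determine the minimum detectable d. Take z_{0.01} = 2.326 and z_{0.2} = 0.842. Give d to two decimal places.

For a single sample (or paired design) of n = 578: d_min = (z_{α/2} + z_β)/√n.
z-sum = 2.326 + 0.842 = 3.168.
d_min = 3.168 / √578 = 3.168 / 24.042 = 0.132.

d_min ≈ 0.13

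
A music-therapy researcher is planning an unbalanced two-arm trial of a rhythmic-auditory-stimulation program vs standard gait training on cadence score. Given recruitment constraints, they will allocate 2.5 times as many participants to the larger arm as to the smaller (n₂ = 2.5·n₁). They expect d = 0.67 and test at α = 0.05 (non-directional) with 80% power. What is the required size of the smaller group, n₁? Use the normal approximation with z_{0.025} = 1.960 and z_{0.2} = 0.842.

n₁ = 25

With allocation ratio k = n₂/n₁ = 2.5, Var(x̄₁−x̄₂) = σ²(1/n₁ + 1/(k·n₁)) = σ²·(k+1)/(k·n₁).
So n₁ = (1 + 1/k)·((z_{α/2} + z_β)/d)² = 1.400 × (2.802/0.67)².
n₁ = 1.400 × 17.49 = 24.5.
Round up: n₁ = 25, giving n₂ = ⌈2.5 × 25⌉ = ⌈62.5⌉ = 63.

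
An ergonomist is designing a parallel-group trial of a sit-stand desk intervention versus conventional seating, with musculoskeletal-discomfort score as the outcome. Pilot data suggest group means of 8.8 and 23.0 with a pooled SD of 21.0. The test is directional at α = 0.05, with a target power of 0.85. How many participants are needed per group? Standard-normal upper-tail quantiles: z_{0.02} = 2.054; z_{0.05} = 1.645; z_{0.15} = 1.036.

Cohen's d = |M₁ − M₂| / SD_pooled = |8.8 − 23.0| / 21.0 = 14.2 / 21.0 = 0.676.
For two independent groups with equal n: n = 2·((z_{α} + z_β) / d)².
z_{α} + z_β = 1.645 + 1.036 = 2.681.
n = 2 × (2.681 / 0.676)² = 2 × 3.966² = 2 × 15.73 = 31.5.
Round up to the next whole participant.

n = 32 per group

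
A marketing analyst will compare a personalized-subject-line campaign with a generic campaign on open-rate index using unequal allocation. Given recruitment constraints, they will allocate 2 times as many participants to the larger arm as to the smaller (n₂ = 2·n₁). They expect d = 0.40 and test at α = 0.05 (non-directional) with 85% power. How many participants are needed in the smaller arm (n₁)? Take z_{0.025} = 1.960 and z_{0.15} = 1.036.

With allocation ratio k = n₂/n₁ = 2, Var(x̄₁−x̄₂) = σ²(1/n₁ + 1/(k·n₁)) = σ²·(k+1)/(k·n₁).
So n₁ = (1 + 1/k)·((z_{α/2} + z_β)/d)² = 1.500 × (2.996/0.40)².
n₁ = 1.500 × 56.10 = 84.2.
Round up: n₁ = 85, giving n₂ = 2 × 85 = 170.

n₁ = 85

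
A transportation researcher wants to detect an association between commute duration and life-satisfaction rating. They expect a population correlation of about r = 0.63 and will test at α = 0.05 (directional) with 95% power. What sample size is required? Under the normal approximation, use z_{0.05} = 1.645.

Fisher's z: C = ½·ln((1+r)/(1−r)) = ½·ln(4.4054) = 0.7414.
n = ((z_{α} + z_β)/C)² + 3.
(1.645 + 1.645) / 0.7414 = 3.290 / 0.7414 = 4.438.
n = 4.438² + 3 = 19.69 + 3 = 22.7.
Round up.

n = 23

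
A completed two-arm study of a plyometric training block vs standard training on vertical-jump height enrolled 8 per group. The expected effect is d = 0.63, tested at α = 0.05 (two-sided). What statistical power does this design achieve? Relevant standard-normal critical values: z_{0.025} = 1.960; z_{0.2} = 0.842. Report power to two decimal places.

power ≈ 0.24

For two equal groups, power = Φ(d·√(n/2) − z_{α/2}).
d·√(n/2) = 0.63 × √(8/2) = 0.63 × 2.000 = 1.260.
z_β = 1.260 − 1.960 = -0.700.
Power = Φ(-0.700) = 0.242.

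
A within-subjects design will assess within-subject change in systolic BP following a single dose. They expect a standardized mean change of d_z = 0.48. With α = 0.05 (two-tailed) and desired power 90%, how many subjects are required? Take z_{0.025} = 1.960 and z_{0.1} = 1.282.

n = 46 pairs

For a paired (one-sample on differences) test: n = ((z_{α/2} + z_β) / d)².
z_{α/2} + z_β = 1.960 + 1.282 = 3.242.
n = (3.242 / 0.48)² = 6.754² = 45.62.
Round up.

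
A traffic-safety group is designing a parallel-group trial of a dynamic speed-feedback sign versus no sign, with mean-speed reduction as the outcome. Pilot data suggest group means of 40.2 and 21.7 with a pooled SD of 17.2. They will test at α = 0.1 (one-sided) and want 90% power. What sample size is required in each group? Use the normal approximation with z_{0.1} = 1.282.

n = 12 per group

Cohen's d = |M₁ − M₂| / SD_pooled = |40.2 − 21.7| / 17.2 = 18.5 / 17.2 = 1.076.
For two independent groups with equal n: n = 2·((z_{α} + z_β) / d)².
z_{α} + z_β = 1.282 + 1.282 = 2.564.
n = 2 × (2.564 / 1.076)² = 2 × 2.383² = 2 × 5.68 = 11.4.
Round up to the next whole participant.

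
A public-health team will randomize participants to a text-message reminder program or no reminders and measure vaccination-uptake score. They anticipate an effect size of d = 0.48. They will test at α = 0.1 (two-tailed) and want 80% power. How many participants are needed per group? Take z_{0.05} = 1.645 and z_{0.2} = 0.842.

n = 54 per group

For two independent groups with equal n: n = 2·((z_{α/2} + z_β) / d)².
z_{α/2} + z_β = 1.645 + 0.842 = 2.487.
n = 2 × (2.487 / 0.48)² = 2 × 5.181² = 2 × 26.85 = 53.7.
Round up to the next whole participant.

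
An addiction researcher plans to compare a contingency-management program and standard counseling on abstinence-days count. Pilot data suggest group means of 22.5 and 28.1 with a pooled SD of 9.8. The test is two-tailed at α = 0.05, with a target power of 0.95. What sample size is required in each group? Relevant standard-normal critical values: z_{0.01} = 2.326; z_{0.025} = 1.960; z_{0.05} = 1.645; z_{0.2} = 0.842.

Cohen's d = |M₁ − M₂| / SD_pooled = |22.5 − 28.1| / 9.8 = 5.6 / 9.8 = 0.571.
For two independent groups with equal n: n = 2·((z_{α/2} + z_β) / d)².
z_{α/2} + z_β = 1.960 + 1.645 = 3.605.
n = 2 × (3.605 / 0.571)² = 2 × 6.313² = 2 × 39.86 = 79.7.
Round up to the next whole participant.

n = 80 per group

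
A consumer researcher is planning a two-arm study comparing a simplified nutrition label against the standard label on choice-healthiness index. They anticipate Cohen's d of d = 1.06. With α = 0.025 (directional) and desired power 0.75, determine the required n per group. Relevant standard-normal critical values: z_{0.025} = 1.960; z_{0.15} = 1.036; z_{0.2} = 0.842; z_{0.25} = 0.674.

For two independent groups with equal n: n = 2·((z_{α} + z_β) / d)².
z_{α} + z_β = 1.960 + 0.674 = 2.634.
n = 2 × (2.634 / 1.06)² = 2 × 2.485² = 2 × 6.17 = 12.3.
Round up to the next whole participant.

n = 13 per group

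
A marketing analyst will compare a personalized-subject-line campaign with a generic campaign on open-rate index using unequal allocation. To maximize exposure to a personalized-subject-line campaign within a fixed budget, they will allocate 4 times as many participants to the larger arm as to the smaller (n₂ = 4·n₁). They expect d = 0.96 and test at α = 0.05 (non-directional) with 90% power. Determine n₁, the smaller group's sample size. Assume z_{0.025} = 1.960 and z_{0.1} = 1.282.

With allocation ratio k = n₂/n₁ = 4, Var(x̄₁−x̄₂) = σ²(1/n₁ + 1/(k·n₁)) = σ²·(k+1)/(k·n₁).
So n₁ = (1 + 1/k)·((z_{α/2} + z_β)/d)² = 1.250 × (3.242/0.96)².
n₁ = 1.250 × 11.40 = 14.3.
Round up: n₁ = 15, giving n₂ = 4 × 15 = 60.

n₁ = 15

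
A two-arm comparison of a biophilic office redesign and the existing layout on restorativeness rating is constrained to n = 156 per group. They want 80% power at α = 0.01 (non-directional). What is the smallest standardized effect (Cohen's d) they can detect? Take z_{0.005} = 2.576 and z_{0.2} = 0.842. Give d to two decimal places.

For two independent groups of n = 156 each: d_min = (z_{α/2} + z_β)·√(2/n).
z-sum = 2.576 + 0.842 = 3.418.
d_min = 3.418 × √(2/156) = 3.418 × 0.1132 = 0.387.

d_min ≈ 0.39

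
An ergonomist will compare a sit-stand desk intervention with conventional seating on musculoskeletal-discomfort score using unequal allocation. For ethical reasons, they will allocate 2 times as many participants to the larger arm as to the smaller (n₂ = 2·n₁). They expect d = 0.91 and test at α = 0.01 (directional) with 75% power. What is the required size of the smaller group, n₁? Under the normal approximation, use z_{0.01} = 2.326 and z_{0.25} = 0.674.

n₁ = 17

With allocation ratio k = n₂/n₁ = 2, Var(x̄₁−x̄₂) = σ²(1/n₁ + 1/(k·n₁)) = σ²·(k+1)/(k·n₁).
So n₁ = (1 + 1/k)·((z_{α} + z_β)/d)² = 1.500 × (3.000/0.91)².
n₁ = 1.500 × 10.87 = 16.3.
Round up: n₁ = 17, giving n₂ = 2 × 17 = 34.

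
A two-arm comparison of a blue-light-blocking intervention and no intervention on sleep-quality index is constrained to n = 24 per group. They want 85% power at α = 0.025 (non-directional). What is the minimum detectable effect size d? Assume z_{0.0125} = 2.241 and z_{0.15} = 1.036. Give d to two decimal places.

d_min ≈ 0.95

For two independent groups of n = 24 each: d_min = (z_{α/2} + z_β)·√(2/n).
z-sum = 2.241 + 1.036 = 3.277.
d_min = 3.277 × √(2/24) = 3.277 × 0.2887 = 0.946.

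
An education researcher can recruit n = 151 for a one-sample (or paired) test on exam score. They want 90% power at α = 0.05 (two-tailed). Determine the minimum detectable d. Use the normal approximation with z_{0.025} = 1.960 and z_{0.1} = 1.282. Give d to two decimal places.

For a single sample (or paired design) of n = 151: d_min = (z_{α/2} + z_β)/√n.
z-sum = 1.960 + 1.282 = 3.242.
d_min = 3.242 / √151 = 3.242 / 12.288 = 0.264.

d_min ≈ 0.26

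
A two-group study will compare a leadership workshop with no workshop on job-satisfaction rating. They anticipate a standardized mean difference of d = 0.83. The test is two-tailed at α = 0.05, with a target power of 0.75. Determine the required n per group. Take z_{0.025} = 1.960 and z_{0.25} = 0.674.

n = 21 per group

For two independent groups with equal n: n = 2·((z_{α/2} + z_β) / d)².
z_{α/2} + z_β = 1.960 + 0.674 = 2.634.
n = 2 × (2.634 / 0.83)² = 2 × 3.173² = 2 × 10.07 = 20.1.
Round up to the next whole participant.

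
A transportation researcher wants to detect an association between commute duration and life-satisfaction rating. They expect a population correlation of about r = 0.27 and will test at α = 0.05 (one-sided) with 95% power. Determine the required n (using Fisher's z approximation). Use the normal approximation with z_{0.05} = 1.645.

Fisher's z: C = ½·ln((1+r)/(1−r)) = ½·ln(1.7397) = 0.2769.
n = ((z_{α} + z_β)/C)² + 3.
(1.645 + 1.645) / 0.2769 = 3.290 / 0.2769 = 11.882.
n = 11.882² + 3 = 141.17 + 3 = 144.2.
Round up.

n = 145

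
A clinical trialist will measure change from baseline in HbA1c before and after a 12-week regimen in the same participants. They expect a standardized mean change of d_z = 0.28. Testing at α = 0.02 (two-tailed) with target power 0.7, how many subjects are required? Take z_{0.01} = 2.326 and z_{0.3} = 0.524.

For a paired (one-sample on differences) test: n = ((z_{α/2} + z_β) / d)².
z_{α/2} + z_β = 2.326 + 0.524 = 2.850.
n = (2.850 / 0.28)² = 10.179² = 103.60.
Round up.

n = 104 pairs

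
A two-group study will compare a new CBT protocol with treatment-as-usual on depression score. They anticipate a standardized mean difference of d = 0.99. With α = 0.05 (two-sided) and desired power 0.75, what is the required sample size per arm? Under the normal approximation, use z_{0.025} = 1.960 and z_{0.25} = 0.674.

For two independent groups with equal n: n = 2·((z_{α/2} + z_β) / d)².
z_{α/2} + z_β = 1.960 + 0.674 = 2.634.
n = 2 × (2.634 / 0.99)² = 2 × 2.661² = 2 × 7.08 = 14.2.
Round up to the next whole participant.

n = 15 per group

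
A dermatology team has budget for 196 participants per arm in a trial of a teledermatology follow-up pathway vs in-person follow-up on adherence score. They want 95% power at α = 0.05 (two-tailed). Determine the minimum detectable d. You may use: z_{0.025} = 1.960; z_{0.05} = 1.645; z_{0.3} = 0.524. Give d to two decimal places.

For two independent groups of n = 196 each: d_min = (z_{α/2} + z_β)·√(2/n).
z-sum = 1.960 + 1.645 = 3.605.
d_min = 3.605 × √(2/196) = 3.605 × 0.1010 = 0.364.

d_min ≈ 0.36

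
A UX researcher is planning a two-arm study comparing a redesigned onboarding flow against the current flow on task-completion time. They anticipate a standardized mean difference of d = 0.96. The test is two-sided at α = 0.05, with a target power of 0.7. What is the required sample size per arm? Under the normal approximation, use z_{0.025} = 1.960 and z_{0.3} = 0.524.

For two independent groups with equal n: n = 2·((z_{α/2} + z_β) / d)².
z_{α/2} + z_β = 1.960 + 0.524 = 2.484.
n = 2 × (2.484 / 0.96)² = 2 × 2.587² = 2 × 6.70 = 13.4.
Round up to the next whole participant.

n = 14 per group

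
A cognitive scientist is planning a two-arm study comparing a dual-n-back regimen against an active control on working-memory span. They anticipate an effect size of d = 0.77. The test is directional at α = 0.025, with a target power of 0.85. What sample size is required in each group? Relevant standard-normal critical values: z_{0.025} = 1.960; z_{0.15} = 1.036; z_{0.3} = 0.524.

n = 31 per group

For two independent groups with equal n: n = 2·((z_{α} + z_β) / d)².
z_{α} + z_β = 1.960 + 1.036 = 2.996.
n = 2 × (2.996 / 0.77)² = 2 × 3.891² = 2 × 15.14 = 30.3.
Round up to the next whole participant.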